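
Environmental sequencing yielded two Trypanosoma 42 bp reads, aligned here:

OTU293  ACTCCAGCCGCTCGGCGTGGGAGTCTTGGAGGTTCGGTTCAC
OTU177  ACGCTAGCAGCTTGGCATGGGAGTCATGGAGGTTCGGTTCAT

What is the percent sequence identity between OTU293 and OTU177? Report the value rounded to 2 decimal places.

Differing sites — 3:T/G; 5:C/T; 9:C/A; 13:C/T; 17:G/A; 26:T/A; 42:C/T.
35 of the 42 sites match, so the percent identity is 35/42 × 100 = 83.33%.

83.33%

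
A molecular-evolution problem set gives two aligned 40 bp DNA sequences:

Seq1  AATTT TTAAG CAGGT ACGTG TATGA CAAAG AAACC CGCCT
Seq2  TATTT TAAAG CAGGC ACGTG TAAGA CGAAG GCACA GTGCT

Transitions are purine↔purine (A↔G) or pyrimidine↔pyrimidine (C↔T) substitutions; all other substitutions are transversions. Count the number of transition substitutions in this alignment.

3

The sequences differ at positions 1 (A/T, transversion), 7 (T/A, transversion), 15 (T/C, transition), 23 (T/A, transversion), 27 (A/G, transition), 31 (A/G, transition), 32 (A/C, transversion), 35 (C/A, transversion), 36 (C/G, transversion), 37 (G/T, transversion), 38 (C/G, transversion).
Of the 11 differences, 3 transitions and 8 transversions, so the answer is 3.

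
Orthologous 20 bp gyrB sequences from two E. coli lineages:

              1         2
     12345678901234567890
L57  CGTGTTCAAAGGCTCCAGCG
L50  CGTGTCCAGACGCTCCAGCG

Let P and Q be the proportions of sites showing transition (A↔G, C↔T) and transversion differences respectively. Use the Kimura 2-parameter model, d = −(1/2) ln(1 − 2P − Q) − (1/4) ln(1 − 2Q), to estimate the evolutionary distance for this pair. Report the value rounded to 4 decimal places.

The sequences differ at positions 6 (T/C, transition), 9 (A/G, transition), 11 (G/C, transversion).
Of the 3 differences, 2 transitions and 1 transversion over 20 sites: P = 2/20 = 0.100000, Q = 1/20 = 0.050000.
d = −0.5·ln(0.750000) − 0.25·ln(0.900000) = −0.5·(-0.287682) − 0.25·(-0.105361) = 0.1702.

0.1702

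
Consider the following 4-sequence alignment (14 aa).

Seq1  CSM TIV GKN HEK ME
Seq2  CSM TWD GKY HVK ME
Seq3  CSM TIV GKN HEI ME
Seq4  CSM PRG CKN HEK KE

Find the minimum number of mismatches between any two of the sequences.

1

Pairwise Hamming distances:
  Seq1 vs Seq2: 4
  Seq1 vs Seq3: 1
  Seq1 vs Seq4: 5
  Seq2 vs Seq3: 5
  Seq2 vs Seq4: 7
  Seq3 vs Seq4: 6
The smallest is 1, between Seq1 and Seq3.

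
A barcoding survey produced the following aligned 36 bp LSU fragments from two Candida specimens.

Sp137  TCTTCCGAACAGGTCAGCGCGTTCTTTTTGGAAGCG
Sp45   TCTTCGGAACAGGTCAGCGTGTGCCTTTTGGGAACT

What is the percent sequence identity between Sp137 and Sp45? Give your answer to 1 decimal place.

The sequences differ at positions 6 (C/G), 20 (C/T), 23 (T/G), 25 (T/C), 32 (A/G), 34 (G/A), 36 (G/T).
29 of the 36 sites match, so the percent identity is 29/36 × 100 = 80.6%.

80.6%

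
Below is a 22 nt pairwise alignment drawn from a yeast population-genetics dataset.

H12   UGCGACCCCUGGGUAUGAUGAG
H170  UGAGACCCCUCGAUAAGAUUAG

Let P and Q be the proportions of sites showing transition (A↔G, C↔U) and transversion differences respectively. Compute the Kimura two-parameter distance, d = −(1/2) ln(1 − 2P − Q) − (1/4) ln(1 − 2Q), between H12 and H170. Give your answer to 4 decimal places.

Mismatches occur at site 3 (C↔A, transversion), site 11 (G↔C, transversion), site 13 (G↔A, transition), site 16 (U↔A, transversion), site 20 (G↔U, transversion).
Of the 5 differences, 1 transition and 4 transversions over 22 sites: P = 1/22 = 0.045455, Q = 4/22 = 0.181818.
d = −0.5·ln(0.727272) − 0.25·ln(0.636364) = −0.5·(-0.318455) − 0.25·(-0.451985) = 0.2722.

0.2722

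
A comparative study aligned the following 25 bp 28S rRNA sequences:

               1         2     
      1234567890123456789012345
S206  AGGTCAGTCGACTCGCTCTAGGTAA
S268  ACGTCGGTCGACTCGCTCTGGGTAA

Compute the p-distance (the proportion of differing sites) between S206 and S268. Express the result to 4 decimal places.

Differing sites — 2:G/C; 6:A/G; 20:A/G.
There are 3 differences over 25 sites, so p = 3/25 = 0.1200.

0.1200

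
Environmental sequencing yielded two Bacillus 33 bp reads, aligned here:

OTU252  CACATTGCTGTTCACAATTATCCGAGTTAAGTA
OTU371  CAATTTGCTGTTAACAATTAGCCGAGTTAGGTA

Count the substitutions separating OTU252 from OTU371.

The sequences differ at positions 3 (C/A), 4 (A/T), 13 (C/A), 21 (T/G), 30 (A/G).
That gives 5 mismatches out of 33 aligned sites, so the Hamming distance is 5.

5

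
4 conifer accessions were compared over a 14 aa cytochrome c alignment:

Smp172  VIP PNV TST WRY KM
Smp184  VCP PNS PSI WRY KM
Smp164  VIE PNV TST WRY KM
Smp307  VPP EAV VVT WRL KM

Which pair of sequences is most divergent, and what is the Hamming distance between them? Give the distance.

8

Pairwise Hamming distances:
  Smp172 vs Smp184: 4
  Smp172 vs Smp164: 1
  Smp172 vs Smp307: 6
  Smp184 vs Smp164: 5
  Smp184 vs Smp307: 8
  Smp164 vs Smp307: 7
The largest is 8, between Smp184 and Smp307.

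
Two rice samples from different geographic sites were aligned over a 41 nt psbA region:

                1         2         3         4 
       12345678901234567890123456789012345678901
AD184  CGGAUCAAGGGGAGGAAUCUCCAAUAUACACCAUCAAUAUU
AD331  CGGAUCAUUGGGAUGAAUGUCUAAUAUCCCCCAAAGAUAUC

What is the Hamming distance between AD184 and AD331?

11

The sequences differ at positions 8 (A/U), 9 (G/U), 14 (G/U), 19 (C/G), 22 (C/U), 28 (A/C), 30 (A/C), 34 (U/A), 35 (C/A), 36 (A/G), 41 (U/C).
That gives 11 mismatches out of 41 aligned sites, so the Hamming distance is 11.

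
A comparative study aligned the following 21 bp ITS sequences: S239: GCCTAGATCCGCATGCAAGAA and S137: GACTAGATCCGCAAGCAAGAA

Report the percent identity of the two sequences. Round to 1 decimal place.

90.5%

Mismatches occur at site 2 (C→A), site 14 (T→A).
19 of the 21 sites match, so the percent identity is 19/21 × 100 = 90.5%.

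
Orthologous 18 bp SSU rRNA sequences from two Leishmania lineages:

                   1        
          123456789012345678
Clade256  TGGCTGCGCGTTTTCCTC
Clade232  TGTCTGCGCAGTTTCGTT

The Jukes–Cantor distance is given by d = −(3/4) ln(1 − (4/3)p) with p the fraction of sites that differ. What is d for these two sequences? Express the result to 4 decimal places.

Mismatches occur at site 3 (G→T), site 10 (G→A), site 11 (T→G), site 16 (C→G), site 18 (C→T).
p = 5/18 = 0.277778.
d = −0.75 · ln(1 − (4/3)·0.277778) = −0.75 · ln(0.629629) = −0.75 · (-0.462625) = 0.3470.

0.3470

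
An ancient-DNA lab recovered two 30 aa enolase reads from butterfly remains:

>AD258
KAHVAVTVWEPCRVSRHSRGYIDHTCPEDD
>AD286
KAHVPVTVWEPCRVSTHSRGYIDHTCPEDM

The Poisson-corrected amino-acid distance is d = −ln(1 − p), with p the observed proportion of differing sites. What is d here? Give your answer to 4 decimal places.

Differing sites — 5:A/P; 16:R/T; 30:D/M.
p = 3/30 = 0.100000.
d = −ln(1 − 0.100000) = −ln(0.900000) = 0.1054.

0.1054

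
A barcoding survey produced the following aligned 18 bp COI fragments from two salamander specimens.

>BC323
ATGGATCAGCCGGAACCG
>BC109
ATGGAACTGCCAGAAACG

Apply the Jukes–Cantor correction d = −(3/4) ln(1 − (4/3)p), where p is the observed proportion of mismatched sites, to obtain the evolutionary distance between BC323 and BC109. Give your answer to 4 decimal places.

Differing sites — 6:T/A; 8:A/T; 12:G/A; 16:C/A.
p = 4/18 = 0.222222.
d = −0.75 · ln(1 − (4/3)·0.222222) = −0.75 · ln(0.703704) = −0.75 · (-0.351397) = 0.2635.

0.2635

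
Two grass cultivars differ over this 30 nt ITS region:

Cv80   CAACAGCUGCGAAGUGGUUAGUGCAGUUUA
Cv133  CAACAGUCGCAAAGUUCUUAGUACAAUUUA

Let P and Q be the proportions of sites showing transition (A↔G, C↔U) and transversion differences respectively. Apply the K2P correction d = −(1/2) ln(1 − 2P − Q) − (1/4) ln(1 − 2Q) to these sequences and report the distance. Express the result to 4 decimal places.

0.2912

Differing sites — 7:C/U (Ti); 8:U/C (Ti); 11:G/A (Ti); 16:G/U (Tv); 17:G/C (Tv); 23:G/A (Ti); 26:G/A (Ti).
Of the 7 differences, 5 transitions and 2 transversions over 30 sites: P = 5/30 = 0.166667, Q = 2/30 = 0.066667.
d = −0.5·ln(0.599999) − 0.25·ln(0.866666) = −0.5·(-0.510827) − 0.25·(-0.143102) = 0.2912.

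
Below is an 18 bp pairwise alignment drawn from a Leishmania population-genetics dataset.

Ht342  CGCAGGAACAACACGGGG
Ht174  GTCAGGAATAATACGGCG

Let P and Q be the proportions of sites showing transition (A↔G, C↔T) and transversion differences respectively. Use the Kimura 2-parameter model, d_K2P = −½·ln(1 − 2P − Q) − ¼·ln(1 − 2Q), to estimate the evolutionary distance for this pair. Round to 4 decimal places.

Differing sites — 1:C/G (Tv); 2:G/T (Tv); 9:C/T (Ti); 12:C/T (Ti); 17:G/C (Tv).
Of the 5 differences, 2 transitions and 3 transversions over 18 sites: P = 2/18 = 0.111111, Q = 3/18 = 0.166667.
d = −0.5·ln(0.611111) − 0.25·ln(0.666666) = −0.5·(-0.492477) − 0.25·(-0.405466) = 0.3476.

0.3476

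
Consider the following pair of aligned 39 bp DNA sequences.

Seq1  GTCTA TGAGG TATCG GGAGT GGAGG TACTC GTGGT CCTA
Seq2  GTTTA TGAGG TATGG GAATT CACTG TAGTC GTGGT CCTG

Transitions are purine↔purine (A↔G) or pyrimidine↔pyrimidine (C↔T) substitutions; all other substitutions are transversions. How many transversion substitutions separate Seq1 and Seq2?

The sequences differ at positions 3 (C/T, transition), 14 (C/G, transversion), 17 (G/A, transition), 19 (G/T, transversion), 21 (G/C, transversion), 22 (G/A, transition), 23 (A/C, transversion), 24 (G/T, transversion), 28 (C/G, transversion), 39 (A/G, transition).
Of the 10 differences, 4 transitions and 6 transversions, so the answer is 6.

6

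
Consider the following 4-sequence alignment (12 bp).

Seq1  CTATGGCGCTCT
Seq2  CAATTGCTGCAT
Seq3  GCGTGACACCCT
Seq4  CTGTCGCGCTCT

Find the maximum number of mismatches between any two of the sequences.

8

Pairwise Hamming distances:
  Seq1 vs Seq2: 6
  Seq1 vs Seq3: 6
  Seq1 vs Seq4: 2
  Seq2 vs Seq3: 8
  Seq2 vs Seq4: 7
  Seq3 vs Seq4: 6
The largest is 8, between Seq2 and Seq3.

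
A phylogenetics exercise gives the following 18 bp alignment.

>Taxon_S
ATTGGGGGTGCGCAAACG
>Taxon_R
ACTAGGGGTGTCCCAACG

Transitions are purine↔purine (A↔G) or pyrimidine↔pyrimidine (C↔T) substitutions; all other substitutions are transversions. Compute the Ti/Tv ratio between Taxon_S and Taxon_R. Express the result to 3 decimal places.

1.500

Differing sites — 2:T/C (Ti); 4:G/A (Ti); 11:C/T (Ti); 12:G/C (Tv); 14:A/C (Tv).
Of the 5 differences, 3 transitions and 2 transversions, so Ti/Tv = 3/2 = 1.500.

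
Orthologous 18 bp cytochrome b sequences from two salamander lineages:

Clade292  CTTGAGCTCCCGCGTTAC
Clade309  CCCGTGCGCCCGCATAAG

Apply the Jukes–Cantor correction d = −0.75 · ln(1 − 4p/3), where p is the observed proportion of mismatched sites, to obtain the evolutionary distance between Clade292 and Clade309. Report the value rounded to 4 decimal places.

0.5482

Differing sites — 2:T/C; 3:T/C; 5:A/T; 8:T/G; 14:G/A; 16:T/A; 18:C/G.
p = 7/18 = 0.388889.
d = −0.75 · ln(1 − (4/3)·0.388889) = −0.75 · ln(0.481481) = −0.75 · (-0.730889) = 0.5482.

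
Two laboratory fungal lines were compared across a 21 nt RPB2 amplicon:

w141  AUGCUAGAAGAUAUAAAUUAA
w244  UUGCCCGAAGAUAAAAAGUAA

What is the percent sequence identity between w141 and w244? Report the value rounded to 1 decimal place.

Mismatches occur at site 1 (A↔U), site 5 (U↔C), site 6 (A↔C), site 14 (U↔A), site 18 (U↔G).
16 of the 21 sites match, so the percent identity is 16/21 × 100 = 76.2%.

76.2%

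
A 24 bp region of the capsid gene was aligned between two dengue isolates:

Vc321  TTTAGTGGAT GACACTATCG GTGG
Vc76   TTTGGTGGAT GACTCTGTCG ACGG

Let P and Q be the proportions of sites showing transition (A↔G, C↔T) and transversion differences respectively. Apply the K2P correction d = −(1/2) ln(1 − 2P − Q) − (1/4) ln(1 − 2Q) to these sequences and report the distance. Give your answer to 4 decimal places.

0.2568

Mismatches occur at site 4 (A→G, transition), site 14 (A→T, transversion), site 17 (A→G, transition), site 21 (G→A, transition), site 22 (T→C, transition).
Of the 5 differences, 4 transitions and 1 transversion over 24 sites: P = 4/24 = 0.166667, Q = 1/24 = 0.041667.
d = −0.5·ln(0.624999) − 0.25·ln(0.916666) = −0.5·(-0.470005) − 0.25·(-0.087012) = 0.2568.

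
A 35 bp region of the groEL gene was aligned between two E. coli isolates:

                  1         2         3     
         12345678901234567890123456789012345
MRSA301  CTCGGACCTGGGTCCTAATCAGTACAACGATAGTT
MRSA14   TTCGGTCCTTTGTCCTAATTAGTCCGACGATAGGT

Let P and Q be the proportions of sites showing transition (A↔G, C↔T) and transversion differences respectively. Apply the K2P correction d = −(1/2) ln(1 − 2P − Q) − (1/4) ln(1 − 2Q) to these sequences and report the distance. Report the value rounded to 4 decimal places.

The sequences differ at positions 1 (C/T, transition), 6 (A/T, transversion), 10 (G/T, transversion), 11 (G/T, transversion), 20 (C/T, transition), 24 (A/C, transversion), 26 (A/G, transition), 34 (T/G, transversion).
Of the 8 differences, 3 transitions and 5 transversions over 35 sites: P = 3/35 = 0.085714, Q = 5/35 = 0.142857.
d = −0.5·ln(0.685715) − 0.25·ln(0.714286) = −0.5·(-0.377293) − 0.25·(-0.336472) = 0.2728.

0.2728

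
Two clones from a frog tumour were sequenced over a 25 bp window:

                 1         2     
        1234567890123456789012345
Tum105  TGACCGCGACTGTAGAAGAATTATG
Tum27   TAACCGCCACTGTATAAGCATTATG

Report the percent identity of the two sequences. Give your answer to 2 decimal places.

Mismatches occur at site 2 (G→A), site 8 (G→C), site 15 (G→T), site 19 (A→C).
21 of the 25 sites match, so the percent identity is 21/25 × 100 = 84.00%.

84.00%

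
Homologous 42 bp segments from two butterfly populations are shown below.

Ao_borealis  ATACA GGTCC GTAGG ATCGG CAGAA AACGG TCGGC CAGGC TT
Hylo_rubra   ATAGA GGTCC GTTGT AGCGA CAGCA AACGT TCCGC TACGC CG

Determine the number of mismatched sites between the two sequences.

12

Differing sites — 4:C/G; 13:A/T; 15:G/T; 17:T/G; 20:G/A; 24:A/C; 30:G/T; 33:G/C; 36:C/T; 38:G/C; 41:T/C; 42:T/G.
That gives 12 mismatches out of 42 aligned sites, so the Hamming distance is 12.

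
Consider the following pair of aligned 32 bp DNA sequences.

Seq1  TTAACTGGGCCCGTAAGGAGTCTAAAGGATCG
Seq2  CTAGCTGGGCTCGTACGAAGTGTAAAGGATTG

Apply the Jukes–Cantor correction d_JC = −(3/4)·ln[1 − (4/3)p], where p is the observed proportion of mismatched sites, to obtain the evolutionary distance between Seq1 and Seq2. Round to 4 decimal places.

0.2586

The sequences differ at positions 1 (T/C), 4 (A/G), 11 (C/T), 16 (A/C), 18 (G/A), 22 (C/G), 31 (C/T).
p = 7/32 = 0.218750.
d = −0.75 · ln(1 − (4/3)·0.218750) = −0.75 · ln(0.708333) = −0.75 · (-0.344841) = 0.2586.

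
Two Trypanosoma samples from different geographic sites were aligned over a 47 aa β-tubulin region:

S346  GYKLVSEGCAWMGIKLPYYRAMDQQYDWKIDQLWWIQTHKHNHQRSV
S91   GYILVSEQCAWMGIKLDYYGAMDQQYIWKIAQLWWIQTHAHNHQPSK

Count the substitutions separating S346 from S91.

The sequences differ at positions 3 (K/I), 8 (G/Q), 17 (P/D), 20 (R/G), 27 (D/I), 31 (D/A), 40 (K/A), 45 (R/P), 47 (V/K).
That gives 9 mismatches out of 47 aligned sites, so the Hamming distance is 9.

9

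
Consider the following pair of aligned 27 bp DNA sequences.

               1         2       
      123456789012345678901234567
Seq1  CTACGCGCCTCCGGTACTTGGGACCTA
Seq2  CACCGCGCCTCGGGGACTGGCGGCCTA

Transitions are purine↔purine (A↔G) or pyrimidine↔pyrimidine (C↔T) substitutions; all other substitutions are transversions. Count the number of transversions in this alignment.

Mismatches occur at site 2 (T↔A, transversion), site 3 (A↔C, transversion), site 12 (C↔G, transversion), site 15 (T↔G, transversion), site 19 (T↔G, transversion), site 21 (G↔C, transversion), site 23 (A↔G, transition).
Of the 7 differences, 1 transition and 6 transversions, so the answer is 6.

6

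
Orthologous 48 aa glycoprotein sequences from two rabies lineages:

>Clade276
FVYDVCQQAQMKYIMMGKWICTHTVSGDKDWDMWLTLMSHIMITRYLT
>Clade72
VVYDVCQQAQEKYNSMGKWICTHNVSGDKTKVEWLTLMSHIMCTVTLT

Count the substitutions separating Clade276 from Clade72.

The sequences differ at positions 1 (F/V), 11 (M/E), 14 (I/N), 15 (M/S), 24 (T/N), 30 (D/T), 31 (W/K), 32 (D/V), 33 (M/E), 43 (I/C), 45 (R/V), 46 (Y/T).
That gives 12 mismatches out of 48 aligned sites, so the Hamming distance is 12.

12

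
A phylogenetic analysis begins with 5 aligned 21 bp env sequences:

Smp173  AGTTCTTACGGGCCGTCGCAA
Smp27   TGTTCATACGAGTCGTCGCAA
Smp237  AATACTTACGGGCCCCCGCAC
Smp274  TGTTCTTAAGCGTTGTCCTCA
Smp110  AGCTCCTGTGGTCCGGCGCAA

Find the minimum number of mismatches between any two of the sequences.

Pairwise Hamming distances:
  Smp173 vs Smp27: 4
  Smp173 vs Smp237: 5
  Smp173 vs Smp274: 8
  Smp173 vs Smp110: 6
  Smp27 vs Smp237: 9
  Smp27 vs Smp274: 7
  Smp27 vs Smp110: 9
  Smp237 vs Smp274: 13
  Smp237 vs Smp110: 10
  Smp274 vs Smp110: 13
The smallest is 4, between Smp173 and Smp27.

4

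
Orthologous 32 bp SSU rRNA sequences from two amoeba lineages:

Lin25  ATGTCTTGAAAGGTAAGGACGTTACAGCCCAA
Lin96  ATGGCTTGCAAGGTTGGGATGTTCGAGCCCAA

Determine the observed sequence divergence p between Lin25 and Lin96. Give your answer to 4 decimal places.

0.2188

Mismatches occur at site 4 (T→G), site 9 (A→C), site 15 (A→T), site 16 (A→G), site 20 (C→T), site 24 (A→C), site 25 (C→G).
There are 7 differences over 32 sites, so p = 7/32 = 0.2188.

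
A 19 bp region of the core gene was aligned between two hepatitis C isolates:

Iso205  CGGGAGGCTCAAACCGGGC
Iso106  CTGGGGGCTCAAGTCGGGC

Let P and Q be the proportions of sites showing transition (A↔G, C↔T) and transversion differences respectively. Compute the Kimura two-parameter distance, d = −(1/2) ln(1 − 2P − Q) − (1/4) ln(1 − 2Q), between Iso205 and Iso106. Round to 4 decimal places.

Mismatches occur at site 2 (G/T, transversion), site 5 (A/G, transition), site 13 (A/G, transition), site 14 (C/T, transition).
Of the 4 differences, 3 transitions and 1 transversion over 19 sites: P = 3/19 = 0.157895, Q = 1/19 = 0.052632.
d = −0.5·ln(0.631578) − 0.25·ln(0.894736) = −0.5·(-0.459534) − 0.25·(-0.111227) = 0.2576.

0.2576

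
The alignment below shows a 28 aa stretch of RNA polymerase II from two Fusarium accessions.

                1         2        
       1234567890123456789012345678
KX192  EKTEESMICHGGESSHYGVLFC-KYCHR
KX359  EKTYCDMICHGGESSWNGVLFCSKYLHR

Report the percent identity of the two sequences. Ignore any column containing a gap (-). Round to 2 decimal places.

77.78%

Excluding the 1 gap column leaves 27 comparable sites.
Differing sites — 4:E/Y; 5:E/C; 6:S/D; 16:H/W; 17:Y/N; 26:C/L.
21 of the 27 comparable sites match, so the percent identity is 21/27 × 100 = 77.78%.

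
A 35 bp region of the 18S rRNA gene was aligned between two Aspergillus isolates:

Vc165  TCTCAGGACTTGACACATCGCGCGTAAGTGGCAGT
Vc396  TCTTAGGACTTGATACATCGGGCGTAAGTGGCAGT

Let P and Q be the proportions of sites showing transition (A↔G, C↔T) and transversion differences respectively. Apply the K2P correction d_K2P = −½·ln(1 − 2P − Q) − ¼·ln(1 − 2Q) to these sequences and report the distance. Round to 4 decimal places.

The sequences differ at positions 4 (C/T, transition), 14 (C/T, transition), 21 (C/G, transversion).
Of the 3 differences, 2 transitions and 1 transversion over 35 sites: P = 2/35 = 0.057143, Q = 1/35 = 0.028571.
d = −0.5·ln(0.857143) − 0.25·ln(0.942858) = −0.5·(-0.154151) − 0.25·(-0.058840) = 0.0918.

0.0918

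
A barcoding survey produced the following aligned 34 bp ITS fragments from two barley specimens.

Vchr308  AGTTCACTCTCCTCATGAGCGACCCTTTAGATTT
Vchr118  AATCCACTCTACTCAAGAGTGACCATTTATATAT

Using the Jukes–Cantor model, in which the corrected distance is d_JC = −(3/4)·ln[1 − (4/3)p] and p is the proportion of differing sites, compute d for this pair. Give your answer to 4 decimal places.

0.2824

The sequences differ at positions 2 (G/A), 4 (T/C), 11 (C/A), 16 (T/A), 20 (C/T), 25 (C/A), 30 (G/T), 33 (T/A).
p = 8/34 = 0.235294.
d = −0.75 · ln(1 − (4/3)·0.235294) = −0.75 · ln(0.686275) = −0.75 · (-0.376477) = 0.2824.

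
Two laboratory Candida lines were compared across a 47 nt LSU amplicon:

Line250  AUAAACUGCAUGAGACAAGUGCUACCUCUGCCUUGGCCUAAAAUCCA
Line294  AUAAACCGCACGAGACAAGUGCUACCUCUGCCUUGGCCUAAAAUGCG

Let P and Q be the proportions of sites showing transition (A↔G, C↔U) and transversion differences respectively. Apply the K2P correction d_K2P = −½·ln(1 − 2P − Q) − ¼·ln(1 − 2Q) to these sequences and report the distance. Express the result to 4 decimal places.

0.0915

Differing sites — 7:U/C (Ti); 11:U/C (Ti); 45:C/G (Tv); 47:A/G (Ti).
Of the 4 differences, 3 transitions and 1 transversion over 47 sites: P = 3/47 = 0.063830, Q = 1/47 = 0.021277.
d = −0.5·ln(0.851063) − 0.25·ln(0.957446) = −0.5·(-0.161269) − 0.25·(-0.043486) = 0.0915.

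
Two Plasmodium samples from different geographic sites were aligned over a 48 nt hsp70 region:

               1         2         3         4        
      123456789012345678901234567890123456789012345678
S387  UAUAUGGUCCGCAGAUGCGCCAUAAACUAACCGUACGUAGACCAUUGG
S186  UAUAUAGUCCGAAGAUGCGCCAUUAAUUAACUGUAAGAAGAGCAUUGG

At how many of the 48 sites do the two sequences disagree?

8

The sequences differ at positions 6 (G/A), 12 (C/A), 24 (A/U), 27 (C/U), 32 (C/U), 36 (C/A), 38 (U/A), 42 (C/G).
That gives 8 mismatches out of 48 aligned sites, so the Hamming distance is 8.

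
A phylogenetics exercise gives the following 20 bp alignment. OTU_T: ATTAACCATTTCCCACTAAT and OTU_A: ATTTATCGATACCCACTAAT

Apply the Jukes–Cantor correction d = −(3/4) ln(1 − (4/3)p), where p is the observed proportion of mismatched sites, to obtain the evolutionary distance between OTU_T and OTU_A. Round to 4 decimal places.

The sequences differ at positions 4 (A/T), 6 (C/T), 8 (A/G), 9 (T/A), 11 (T/A).
p = 5/20 = 0.250000.
d = −0.75 · ln(1 − (4/3)·0.250000) = −0.75 · ln(0.666667) = −0.75 · (-0.405465) = 0.3041.

0.3041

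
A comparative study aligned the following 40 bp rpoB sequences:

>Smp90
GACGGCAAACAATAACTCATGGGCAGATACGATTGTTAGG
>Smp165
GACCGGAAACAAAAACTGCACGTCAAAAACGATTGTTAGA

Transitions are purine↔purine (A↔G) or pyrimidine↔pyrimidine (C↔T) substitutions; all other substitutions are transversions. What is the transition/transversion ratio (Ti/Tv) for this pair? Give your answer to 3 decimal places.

Mismatches occur at site 4 (G→C, transversion), site 6 (C→G, transversion), site 13 (T→A, transversion), site 18 (C→G, transversion), site 19 (A→C, transversion), site 20 (T→A, transversion), site 21 (G→C, transversion), site 23 (G→T, transversion), site 26 (G→A, transition), site 28 (T→A, transversion), site 40 (G→A, transition).
Of the 11 differences, 2 transitions and 9 transversions, so Ti/Tv = 2/9 = 0.222.

0.222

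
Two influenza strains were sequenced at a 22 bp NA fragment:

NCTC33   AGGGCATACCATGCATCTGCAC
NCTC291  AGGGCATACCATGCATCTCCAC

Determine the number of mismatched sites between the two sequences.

1

Differing sites — 19:G/C.
That gives 1 mismatch out of 22 aligned sites, so the Hamming distance is 1.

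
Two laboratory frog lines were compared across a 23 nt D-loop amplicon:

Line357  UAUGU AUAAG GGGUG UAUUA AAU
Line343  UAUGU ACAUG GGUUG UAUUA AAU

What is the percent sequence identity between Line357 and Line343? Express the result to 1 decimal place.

87.0%

The sequences differ at positions 7 (U/C), 9 (A/U), 13 (G/U).
20 of the 23 sites match, so the percent identity is 20/23 × 100 = 87.0%.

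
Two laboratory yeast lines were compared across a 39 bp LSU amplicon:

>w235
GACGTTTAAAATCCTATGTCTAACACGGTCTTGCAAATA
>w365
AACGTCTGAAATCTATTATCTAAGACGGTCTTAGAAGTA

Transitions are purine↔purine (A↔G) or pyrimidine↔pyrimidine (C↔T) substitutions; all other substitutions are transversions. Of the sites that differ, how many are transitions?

Differing sites — 1:G/A (Ti); 6:T/C (Ti); 8:A/G (Ti); 14:C/T (Ti); 15:T/A (Tv); 16:A/T (Tv); 18:G/A (Ti); 24:C/G (Tv); 33:G/A (Ti); 34:C/G (Tv); 37:A/G (Ti).
Of the 11 differences, 7 transitions and 4 transversions, so the answer is 7.

7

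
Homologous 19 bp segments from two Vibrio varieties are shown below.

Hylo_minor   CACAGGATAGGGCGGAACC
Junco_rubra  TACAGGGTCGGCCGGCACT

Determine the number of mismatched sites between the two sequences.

The sequences differ at positions 1 (C/T), 7 (A/G), 9 (A/C), 12 (G/C), 16 (A/C), 19 (C/T).
That gives 6 mismatches out of 19 aligned sites, so the Hamming distance is 6.

6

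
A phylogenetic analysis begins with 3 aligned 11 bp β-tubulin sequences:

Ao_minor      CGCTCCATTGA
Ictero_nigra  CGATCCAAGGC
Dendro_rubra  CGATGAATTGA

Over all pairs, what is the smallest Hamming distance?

3

Pairwise Hamming distances:
  Ao_minor vs Ictero_nigra: 4
  Ao_minor vs Dendro_rubra: 3
  Ictero_nigra vs Dendro_rubra: 5
The smallest is 3, between Ao_minor and Dendro_rubra.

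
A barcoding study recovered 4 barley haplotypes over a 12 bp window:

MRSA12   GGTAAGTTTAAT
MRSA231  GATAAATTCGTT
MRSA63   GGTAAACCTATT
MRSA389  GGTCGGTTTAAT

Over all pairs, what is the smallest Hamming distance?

Pairwise Hamming distances:
  MRSA12 vs MRSA231: 5
  MRSA12 vs MRSA63: 4
  MRSA12 vs MRSA389: 2
  MRSA231 vs MRSA63: 5
  MRSA231 vs MRSA389: 7
  MRSA63 vs MRSA389: 6
The smallest is 2, between MRSA12 and MRSA389.

2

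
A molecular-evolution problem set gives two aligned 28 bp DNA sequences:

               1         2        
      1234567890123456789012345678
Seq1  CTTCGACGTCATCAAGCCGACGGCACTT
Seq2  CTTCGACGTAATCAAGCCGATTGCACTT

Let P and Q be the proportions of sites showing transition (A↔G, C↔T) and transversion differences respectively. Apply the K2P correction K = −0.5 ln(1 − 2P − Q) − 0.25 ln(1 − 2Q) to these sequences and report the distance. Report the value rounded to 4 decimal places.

0.1156

Mismatches occur at site 10 (C↔A, transversion), site 21 (C↔T, transition), site 22 (G↔T, transversion).
Of the 3 differences, 1 transition and 2 transversions over 28 sites: P = 1/28 = 0.035714, Q = 2/28 = 0.071429.
d = −0.5·ln(0.857143) − 0.25·ln(0.857142) = −0.5·(-0.154151) − 0.25·(-0.154152) = 0.1156.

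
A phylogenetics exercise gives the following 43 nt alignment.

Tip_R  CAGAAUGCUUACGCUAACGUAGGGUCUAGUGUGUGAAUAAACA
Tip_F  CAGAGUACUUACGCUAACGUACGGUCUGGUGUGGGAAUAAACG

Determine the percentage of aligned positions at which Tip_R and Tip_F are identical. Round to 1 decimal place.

86.0%

Mismatches occur at site 5 (A→G), site 7 (G→A), site 22 (G→C), site 28 (A→G), site 34 (U→G), site 43 (A→G).
37 of the 43 sites match, so the percent identity is 37/43 × 100 = 86.0%.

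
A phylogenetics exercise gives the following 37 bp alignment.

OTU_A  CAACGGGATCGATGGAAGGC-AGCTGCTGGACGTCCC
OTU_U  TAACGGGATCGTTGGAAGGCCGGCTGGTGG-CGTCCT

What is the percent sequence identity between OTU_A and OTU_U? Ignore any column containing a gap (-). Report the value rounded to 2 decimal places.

Excluding the 2 gap columns leaves 35 comparable sites.
Differing sites — 1:C/T; 12:A/T; 22:A/G; 27:C/G; 37:C/T.
30 of the 35 comparable sites match, so the percent identity is 30/35 × 100 = 85.71%.

85.71%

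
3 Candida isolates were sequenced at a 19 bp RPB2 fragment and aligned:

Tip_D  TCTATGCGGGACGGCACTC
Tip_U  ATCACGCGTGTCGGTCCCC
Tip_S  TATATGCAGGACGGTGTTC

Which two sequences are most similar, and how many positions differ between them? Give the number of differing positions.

5

Pairwise Hamming distances:
  Tip_D vs Tip_U: 9
  Tip_D vs Tip_S: 5
  Tip_U vs Tip_S: 10
The smallest is 5, between Tip_D and Tip_S.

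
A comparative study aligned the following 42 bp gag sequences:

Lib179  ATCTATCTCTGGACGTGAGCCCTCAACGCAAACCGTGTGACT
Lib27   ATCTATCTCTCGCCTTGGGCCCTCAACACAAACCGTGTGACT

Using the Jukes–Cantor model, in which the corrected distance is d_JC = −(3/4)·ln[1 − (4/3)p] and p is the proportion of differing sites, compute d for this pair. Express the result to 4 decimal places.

0.1296

The sequences differ at positions 11 (G/C), 13 (A/C), 15 (G/T), 18 (A/G), 28 (G/A).
p = 5/42 = 0.119048.
d = −0.75 · ln(1 − (4/3)·0.119048) = −0.75 · ln(0.841269) = −0.75 · (-0.172844) = 0.1296.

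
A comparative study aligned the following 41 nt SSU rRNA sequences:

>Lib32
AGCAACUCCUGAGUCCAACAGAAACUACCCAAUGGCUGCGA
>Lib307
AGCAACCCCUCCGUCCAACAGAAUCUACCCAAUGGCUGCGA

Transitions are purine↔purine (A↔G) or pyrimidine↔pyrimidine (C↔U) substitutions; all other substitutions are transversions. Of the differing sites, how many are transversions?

3

The sequences differ at positions 7 (U/C, transition), 11 (G/C, transversion), 12 (A/C, transversion), 24 (A/U, transversion).
Of the 4 differences, 1 transition and 3 transversions, so the answer is 3.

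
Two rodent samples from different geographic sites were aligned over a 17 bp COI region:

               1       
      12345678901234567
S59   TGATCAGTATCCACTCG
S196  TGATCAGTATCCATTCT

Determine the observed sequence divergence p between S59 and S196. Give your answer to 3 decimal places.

Mismatches occur at site 14 (C↔T), site 17 (G↔T).
There are 2 differences over 17 sites, so p = 2/17 = 0.118.

0.118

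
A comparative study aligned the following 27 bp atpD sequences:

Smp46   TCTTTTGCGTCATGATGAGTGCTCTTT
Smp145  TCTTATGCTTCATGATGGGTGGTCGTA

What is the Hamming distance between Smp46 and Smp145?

Differing sites — 5:T/A; 9:G/T; 18:A/G; 22:C/G; 25:T/G; 27:T/A.
That gives 6 mismatches out of 27 aligned sites, so the Hamming distance is 6.

6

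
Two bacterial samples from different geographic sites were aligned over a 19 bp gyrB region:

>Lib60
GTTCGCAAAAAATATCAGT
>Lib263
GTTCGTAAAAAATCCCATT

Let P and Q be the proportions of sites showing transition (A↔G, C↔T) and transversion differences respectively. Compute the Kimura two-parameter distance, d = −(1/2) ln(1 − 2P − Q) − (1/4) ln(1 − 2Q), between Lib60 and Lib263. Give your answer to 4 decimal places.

The sequences differ at positions 6 (C/T, transition), 14 (A/C, transversion), 15 (T/C, transition), 18 (G/T, transversion).
Of the 4 differences, 2 transitions and 2 transversions over 19 sites: P = 2/19 = 0.105263, Q = 2/19 = 0.105263.
d = −0.5·ln(0.684211) − 0.25·ln(0.789474) = −0.5·(-0.379489) − 0.25·(-0.236388) = 0.2488.

0.2488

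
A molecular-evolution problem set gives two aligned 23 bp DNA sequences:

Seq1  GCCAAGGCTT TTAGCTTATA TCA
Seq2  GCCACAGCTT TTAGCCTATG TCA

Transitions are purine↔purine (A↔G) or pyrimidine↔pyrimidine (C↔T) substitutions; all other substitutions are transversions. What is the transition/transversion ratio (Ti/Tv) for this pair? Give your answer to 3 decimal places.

3.000

The sequences differ at positions 5 (A/C, transversion), 6 (G/A, transition), 16 (T/C, transition), 20 (A/G, transition).
Of the 4 differences, 3 transitions and 1 transversion, so Ti/Tv = 3/1 = 3.000.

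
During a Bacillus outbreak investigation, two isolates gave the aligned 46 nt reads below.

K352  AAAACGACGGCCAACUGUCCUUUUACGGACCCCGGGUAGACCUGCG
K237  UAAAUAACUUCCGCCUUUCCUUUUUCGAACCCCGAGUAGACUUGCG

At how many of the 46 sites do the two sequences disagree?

Mismatches occur at site 1 (A/U), site 5 (C/U), site 6 (G/A), site 9 (G/U), site 10 (G/U), site 13 (A/G), site 14 (A/C), site 17 (G/U), site 25 (A/U), site 28 (G/A), site 35 (G/A), site 42 (C/U).
That gives 12 mismatches out of 46 aligned sites, so the Hamming distance is 12.

12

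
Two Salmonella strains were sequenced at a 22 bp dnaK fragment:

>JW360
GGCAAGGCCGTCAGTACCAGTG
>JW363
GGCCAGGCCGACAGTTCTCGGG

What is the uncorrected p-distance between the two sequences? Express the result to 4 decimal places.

The sequences differ at positions 4 (A/C), 11 (T/A), 16 (A/T), 18 (C/T), 19 (A/C), 21 (T/G).
There are 6 differences over 22 sites, so p = 6/22 = 0.2727.

0.2727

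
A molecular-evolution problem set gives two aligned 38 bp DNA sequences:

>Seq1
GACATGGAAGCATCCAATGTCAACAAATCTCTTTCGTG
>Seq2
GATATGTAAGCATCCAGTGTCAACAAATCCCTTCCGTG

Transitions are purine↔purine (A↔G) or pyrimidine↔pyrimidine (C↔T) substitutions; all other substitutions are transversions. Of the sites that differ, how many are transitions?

4

Differing sites — 3:C/T (Ti); 7:G/T (Tv); 17:A/G (Ti); 30:T/C (Ti); 34:T/C (Ti).
Of the 5 differences, 4 transitions and 1 transversion, so the answer is 4.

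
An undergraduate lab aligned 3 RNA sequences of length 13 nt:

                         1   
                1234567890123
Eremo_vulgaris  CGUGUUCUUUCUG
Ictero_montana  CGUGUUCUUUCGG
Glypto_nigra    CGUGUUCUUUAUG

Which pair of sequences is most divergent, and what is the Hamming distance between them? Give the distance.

Pairwise Hamming distances:
  Eremo_vulgaris vs Ictero_montana: 1
  Eremo_vulgaris vs Glypto_nigra: 1
  Ictero_montana vs Glypto_nigra: 2
The largest is 2, between Ictero_montana and Glypto_nigra.

2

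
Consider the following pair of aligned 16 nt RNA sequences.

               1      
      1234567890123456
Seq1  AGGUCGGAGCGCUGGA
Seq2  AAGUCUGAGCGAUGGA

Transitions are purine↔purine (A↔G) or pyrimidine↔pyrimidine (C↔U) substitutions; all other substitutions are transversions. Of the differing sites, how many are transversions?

2

Differing sites — 2:G/A (Ti); 6:G/U (Tv); 12:C/A (Tv).
Of the 3 differences, 1 transition and 2 transversions, so the answer is 2.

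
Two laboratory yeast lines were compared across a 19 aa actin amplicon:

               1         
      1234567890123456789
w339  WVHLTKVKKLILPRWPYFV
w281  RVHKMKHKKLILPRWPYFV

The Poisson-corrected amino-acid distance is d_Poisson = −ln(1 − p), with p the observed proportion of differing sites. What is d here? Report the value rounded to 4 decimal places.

Differing sites — 1:W/R; 4:L/K; 5:T/M; 7:V/H.
p = 4/19 = 0.210526.
d = −ln(1 − 0.210526) = −ln(0.789474) = 0.2364.

0.2364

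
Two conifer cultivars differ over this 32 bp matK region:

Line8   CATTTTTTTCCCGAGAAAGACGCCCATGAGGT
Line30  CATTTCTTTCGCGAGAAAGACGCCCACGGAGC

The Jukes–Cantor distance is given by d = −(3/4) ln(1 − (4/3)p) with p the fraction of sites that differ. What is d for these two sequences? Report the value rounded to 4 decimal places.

The sequences differ at positions 6 (T/C), 11 (C/G), 27 (T/C), 29 (A/G), 30 (G/A), 32 (T/C).
p = 6/32 = 0.187500.
d = −0.75 · ln(1 − (4/3)·0.187500) = −0.75 · ln(0.750000) = −0.75 · (-0.287682) = 0.2158.

0.2158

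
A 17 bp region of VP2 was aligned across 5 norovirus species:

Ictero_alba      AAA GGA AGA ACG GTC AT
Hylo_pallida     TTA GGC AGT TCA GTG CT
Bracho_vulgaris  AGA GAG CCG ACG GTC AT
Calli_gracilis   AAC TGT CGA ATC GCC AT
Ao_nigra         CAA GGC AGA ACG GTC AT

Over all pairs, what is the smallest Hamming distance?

Pairwise Hamming distances:
  Ictero_alba vs Hylo_pallida: 8
  Ictero_alba vs Bracho_vulgaris: 6
  Ictero_alba vs Calli_gracilis: 7
  Ictero_alba vs Ao_nigra: 2
  Hylo_pallida vs Bracho_vulgaris: 11
  Hylo_pallida vs Calli_gracilis: 13
  Hylo_pallida vs Ao_nigra: 7
  Bracho_vulgaris vs Calli_gracilis: 10
  Bracho_vulgaris vs Ao_nigra: 7
  Calli_gracilis vs Ao_nigra: 8
The smallest is 2, between Ictero_alba and Ao_nigra.

2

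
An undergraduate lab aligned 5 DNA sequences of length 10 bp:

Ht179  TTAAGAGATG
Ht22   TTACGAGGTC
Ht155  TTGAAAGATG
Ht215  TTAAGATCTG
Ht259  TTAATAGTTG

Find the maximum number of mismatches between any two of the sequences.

Pairwise Hamming distances:
  Ht179 vs Ht22: 3
  Ht179 vs Ht155: 2
  Ht179 vs Ht215: 2
  Ht179 vs Ht259: 2
  Ht22 vs Ht155: 5
  Ht22 vs Ht215: 4
  Ht22 vs Ht259: 4
  Ht155 vs Ht215: 4
  Ht155 vs Ht259: 3
  Ht215 vs Ht259: 3
The largest is 5, between Ht22 and Ht155.

5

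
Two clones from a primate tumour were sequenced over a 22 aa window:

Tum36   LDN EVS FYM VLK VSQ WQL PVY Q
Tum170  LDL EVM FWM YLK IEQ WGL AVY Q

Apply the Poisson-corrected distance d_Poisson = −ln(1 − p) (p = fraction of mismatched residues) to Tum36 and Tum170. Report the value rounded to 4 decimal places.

Mismatches occur at site 3 (N/L), site 6 (S/M), site 8 (Y/W), site 10 (V/Y), site 13 (V/I), site 14 (S/E), site 17 (Q/G), site 19 (P/A).
p = 8/22 = 0.363636.
d = −ln(1 − 0.363636) = −ln(0.636364) = 0.4520.

0.4520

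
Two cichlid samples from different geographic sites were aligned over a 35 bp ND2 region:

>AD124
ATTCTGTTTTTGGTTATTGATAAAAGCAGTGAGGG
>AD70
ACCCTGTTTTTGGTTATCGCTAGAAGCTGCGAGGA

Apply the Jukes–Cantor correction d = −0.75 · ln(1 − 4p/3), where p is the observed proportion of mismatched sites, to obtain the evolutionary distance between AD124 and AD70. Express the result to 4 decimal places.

0.2726

Mismatches occur at site 2 (T→C), site 3 (T→C), site 18 (T→C), site 20 (A→C), site 23 (A→G), site 28 (A→T), site 30 (T→C), site 35 (G→A).
p = 8/35 = 0.228571.
d = −0.75 · ln(1 − (4/3)·0.228571) = −0.75 · ln(0.695239) = −0.75 · (-0.363500) = 0.2726.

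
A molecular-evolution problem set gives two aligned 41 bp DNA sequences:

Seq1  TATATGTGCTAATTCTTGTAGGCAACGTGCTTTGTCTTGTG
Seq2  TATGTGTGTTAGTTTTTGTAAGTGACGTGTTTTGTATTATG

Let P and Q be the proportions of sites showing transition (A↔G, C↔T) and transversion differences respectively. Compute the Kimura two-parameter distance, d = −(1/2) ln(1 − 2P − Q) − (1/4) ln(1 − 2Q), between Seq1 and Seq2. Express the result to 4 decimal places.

0.3238

Mismatches occur at site 4 (A↔G, transition), site 9 (C↔T, transition), site 12 (A↔G, transition), site 15 (C↔T, transition), site 21 (G↔A, transition), site 23 (C↔T, transition), site 24 (A↔G, transition), site 30 (C↔T, transition), site 36 (C↔A, transversion), site 39 (G↔A, transition).
Of the 10 differences, 9 transitions and 1 transversion over 41 sites: P = 9/41 = 0.219512, Q = 1/41 = 0.024390.
d = −0.5·ln(0.536586) − 0.25·ln(0.951220) = −0.5·(-0.622528) − 0.25·(-0.050010) = 0.3238.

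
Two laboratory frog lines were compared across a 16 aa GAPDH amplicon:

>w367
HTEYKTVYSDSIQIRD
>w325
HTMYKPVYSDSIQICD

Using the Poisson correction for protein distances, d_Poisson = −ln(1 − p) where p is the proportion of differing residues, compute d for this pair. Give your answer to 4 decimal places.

0.2076

Mismatches occur at site 3 (E↔M), site 6 (T↔P), site 15 (R↔C).
p = 3/16 = 0.187500.
d = −ln(1 − 0.187500) = −ln(0.812500) = 0.2076.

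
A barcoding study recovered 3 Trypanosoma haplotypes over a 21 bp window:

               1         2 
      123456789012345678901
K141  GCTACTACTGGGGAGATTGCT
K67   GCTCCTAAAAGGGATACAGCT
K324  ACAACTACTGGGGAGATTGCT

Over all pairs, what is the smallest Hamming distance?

Pairwise Hamming distances:
  K141 vs K67: 7
  K141 vs K324: 2
  K67 vs K324: 9
The smallest is 2, between K141 and K324.

2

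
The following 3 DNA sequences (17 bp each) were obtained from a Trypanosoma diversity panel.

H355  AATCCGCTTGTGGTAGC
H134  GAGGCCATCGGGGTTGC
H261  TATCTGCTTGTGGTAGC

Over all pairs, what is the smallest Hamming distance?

Pairwise Hamming distances:
  H355 vs H134: 8
  H355 vs H261: 2
  H134 vs H261: 9
The smallest is 2, between H355 and H261.

2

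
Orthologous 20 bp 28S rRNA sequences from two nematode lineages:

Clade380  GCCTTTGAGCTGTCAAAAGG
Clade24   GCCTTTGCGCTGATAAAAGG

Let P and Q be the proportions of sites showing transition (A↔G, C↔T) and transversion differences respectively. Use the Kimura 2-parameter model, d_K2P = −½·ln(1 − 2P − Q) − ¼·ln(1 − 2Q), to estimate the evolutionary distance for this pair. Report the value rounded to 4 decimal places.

The sequences differ at positions 8 (A/C, transversion), 13 (T/A, transversion), 14 (C/T, transition).
Of the 3 differences, 1 transition and 2 transversions over 20 sites: P = 1/20 = 0.050000, Q = 2/20 = 0.100000.
d = −0.5·ln(0.800000) − 0.25·ln(0.800000) = −0.5·(-0.223144) − 0.25·(-0.223144) = 0.1674.

0.1674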